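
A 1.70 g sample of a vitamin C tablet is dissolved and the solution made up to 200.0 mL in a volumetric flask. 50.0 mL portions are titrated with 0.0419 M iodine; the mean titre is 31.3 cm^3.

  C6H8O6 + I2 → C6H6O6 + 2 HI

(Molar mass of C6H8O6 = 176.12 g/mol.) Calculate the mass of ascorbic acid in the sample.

n(I2) per titration = 0.0313 × 0.0419 = 1.31 × 10^-3 mol
n(C6H8O6) in each aliquot = 1.31 × 10^-3 mol (1:1 ratio)
n(C6H8O6) in the whole flask = 1.31 × 10^-3 × 200.0/50.0 = 5.25 × 10^-3 mol
mass of C6H8O6 = 5.25 × 10^-3 × 176.12 = 0.924 g

0.924 g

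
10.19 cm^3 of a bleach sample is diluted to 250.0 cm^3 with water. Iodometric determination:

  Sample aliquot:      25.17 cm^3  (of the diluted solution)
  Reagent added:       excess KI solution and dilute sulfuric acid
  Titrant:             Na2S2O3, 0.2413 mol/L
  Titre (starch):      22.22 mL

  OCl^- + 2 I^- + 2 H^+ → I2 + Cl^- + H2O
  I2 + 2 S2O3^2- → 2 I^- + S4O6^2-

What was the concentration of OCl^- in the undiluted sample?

n(S2O3^2-) = 0.02222 × 0.2413 = 5.362 × 10^-3 mol
n(I2) = n(S2O3^2-)/2 = 2.681 × 10^-3 mol
n(OCl^-) in the aliquot = 2.681 × 10^-3 mol (1:1 ratio)
[OCl^-]_dilute = 2.681 × 10^-3 / 0.02517 = 0.1065 mol/L
[OCl^-]_original = 0.1065 × 250.0/10.19 = 2.613 mol/L

2.613 mol/L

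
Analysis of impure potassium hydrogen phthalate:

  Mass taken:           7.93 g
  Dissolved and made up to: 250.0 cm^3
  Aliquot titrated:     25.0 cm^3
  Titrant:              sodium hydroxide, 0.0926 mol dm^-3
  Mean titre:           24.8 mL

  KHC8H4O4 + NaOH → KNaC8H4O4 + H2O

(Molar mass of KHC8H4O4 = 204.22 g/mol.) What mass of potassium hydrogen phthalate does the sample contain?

4.69 g

n(NaOH) per titration = 0.0248 × 0.0926 = 2.30 × 10^-3 mol
n(KHC8H4O4) in each aliquot = 2.30 × 10^-3 mol (1:1 ratio)
n(KHC8H4O4) in the whole flask = 2.30 × 10^-3 × 250.0/25.0 = 0.0230 mol
mass of KHC8H4O4 = 0.0230 × 204.22 = 4.69 g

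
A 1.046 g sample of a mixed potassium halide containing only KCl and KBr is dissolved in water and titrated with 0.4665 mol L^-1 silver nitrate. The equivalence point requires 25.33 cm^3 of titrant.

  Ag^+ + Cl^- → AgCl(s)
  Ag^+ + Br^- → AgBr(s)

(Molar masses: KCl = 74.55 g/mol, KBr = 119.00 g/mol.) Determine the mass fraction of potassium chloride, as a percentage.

n(AgNO3) = 0.02533 × 0.4665 = 0.01182 mol
Let x = n(KCl), y = n(KBr).
Titrant: 1x + 1y = 0.01182;  mass: 74.55x + 119.00y = 1.046
Solving, x = 8.103 × 10^-3 mol, y = 3.714 × 10^-3 mol
mass of KCl = 8.103 × 10^-3 × 74.55 = 0.6040 g
% KCl = 0.6040 / 1.046 × 100 = 57.75 %

57.75 %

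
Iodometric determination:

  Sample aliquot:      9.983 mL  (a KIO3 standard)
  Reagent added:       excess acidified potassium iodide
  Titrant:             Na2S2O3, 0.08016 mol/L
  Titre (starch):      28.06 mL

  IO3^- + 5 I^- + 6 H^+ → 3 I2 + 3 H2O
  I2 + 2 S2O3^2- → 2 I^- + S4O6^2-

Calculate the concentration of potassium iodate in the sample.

n(S2O3^2-) = 0.02806 × 0.08016 = 2.249 × 10^-3 mol
n(I2) = n(S2O3^2-)/2 = 1.125 × 10^-3 mol
From the 1:3 ratio, n(IO3^-) in the aliquot = 1/3 × 1.125 × 10^-3 = 3.749 × 10^-4 mol
[IO3^-] = 3.749 × 10^-4 / 0.009983 = 0.03755 mol/L

0.03755 mol/L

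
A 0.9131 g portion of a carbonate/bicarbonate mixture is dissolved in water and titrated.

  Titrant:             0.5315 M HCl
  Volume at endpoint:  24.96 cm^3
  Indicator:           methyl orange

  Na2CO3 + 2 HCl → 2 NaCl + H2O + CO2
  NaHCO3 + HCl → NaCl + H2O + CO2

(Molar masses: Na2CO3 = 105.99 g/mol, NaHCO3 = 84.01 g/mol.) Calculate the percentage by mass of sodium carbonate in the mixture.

n(HCl) = 0.02496 × 0.5315 = 0.01327 mol
Let x = n(Na2CO3), y = n(NaHCO3).
Titrant: 2x + 1y = 0.01327;  mass: 105.99x + 84.01y = 0.9131
Solving, x = 3.247 × 10^-3 mol, y = 6.773 × 10^-3 mol
mass of Na2CO3 = 3.247 × 10^-3 × 105.99 = 0.3441 g
% Na2CO3 = 0.3441 / 0.9131 × 100 = 37.69 %

37.69 %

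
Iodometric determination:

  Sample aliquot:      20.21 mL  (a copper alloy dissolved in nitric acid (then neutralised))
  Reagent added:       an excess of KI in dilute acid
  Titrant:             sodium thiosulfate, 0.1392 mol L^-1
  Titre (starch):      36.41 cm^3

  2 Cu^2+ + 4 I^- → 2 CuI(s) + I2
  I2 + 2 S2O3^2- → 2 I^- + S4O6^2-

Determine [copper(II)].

n(S2O3^2-) = 0.03641 × 0.1392 = 5.068 × 10^-3 mol
n(I2) = n(S2O3^2-)/2 = 2.534 × 10^-3 mol
From the 2:1 ratio, n(Cu2+) in the aliquot = 2/1 × 2.534 × 10^-3 = 5.068 × 10^-3 mol
[Cu2+] = 5.068 × 10^-3 / 0.02021 = 0.2508 mol/L

0.2508 mol/L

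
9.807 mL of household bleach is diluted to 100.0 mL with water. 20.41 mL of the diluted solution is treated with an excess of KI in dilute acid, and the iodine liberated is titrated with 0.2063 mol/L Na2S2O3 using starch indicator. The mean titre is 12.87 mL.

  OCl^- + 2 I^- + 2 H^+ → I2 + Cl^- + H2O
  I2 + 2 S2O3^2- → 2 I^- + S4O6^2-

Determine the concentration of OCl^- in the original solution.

0.6632 mol/L

n(S2O3^2-) = 0.01287 × 0.2063 = 2.655 × 10^-3 mol
n(I2) = n(S2O3^2-)/2 = 1.328 × 10^-3 mol
n(OCl^-) in the aliquot = 1.328 × 10^-3 mol (1:1 ratio)
[OCl^-]_dilute = 1.328 × 10^-3 / 0.02041 = 0.06504 mol/L
[OCl^-]_original = 0.06504 × 100.0/9.807 = 0.6632 mol/L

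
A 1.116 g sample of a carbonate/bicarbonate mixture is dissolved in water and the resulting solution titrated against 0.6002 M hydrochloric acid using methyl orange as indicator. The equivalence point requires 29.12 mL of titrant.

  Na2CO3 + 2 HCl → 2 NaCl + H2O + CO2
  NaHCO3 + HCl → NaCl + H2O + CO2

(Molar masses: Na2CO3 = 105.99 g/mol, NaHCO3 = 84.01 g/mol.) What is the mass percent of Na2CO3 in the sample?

53.94 %

n(HCl) = 0.02912 × 0.6002 = 0.01748 mol
Let x = n(Na2CO3), y = n(NaHCO3).
Titrant: 2x + 1y = 0.01748;  mass: 105.99x + 84.01y = 1.116
Solving, x = 5.680 × 10^-3 mol, y = 6.118 × 10^-3 mol
mass of Na2CO3 = 5.680 × 10^-3 × 105.99 = 0.6020 g
% Na2CO3 = 0.6020 / 1.116 × 100 = 53.94 %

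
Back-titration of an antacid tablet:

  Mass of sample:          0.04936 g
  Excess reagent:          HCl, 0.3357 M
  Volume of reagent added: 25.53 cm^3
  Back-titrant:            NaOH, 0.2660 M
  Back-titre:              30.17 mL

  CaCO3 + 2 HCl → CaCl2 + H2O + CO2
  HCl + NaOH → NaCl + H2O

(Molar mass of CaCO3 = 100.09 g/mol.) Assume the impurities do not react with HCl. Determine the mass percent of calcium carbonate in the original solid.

55.28 %

n(HCl) added = 0.02553 × 0.3357 = 8.570 × 10^-3 mol
n(NaOH) used in back-titration = 0.03017 × 0.2660 = 8.025 × 10^-3 mol
n(HCl) left over = 8.025 × 10^-3 mol (1:1 ratio)
n(HCl) consumed by analyte = 8.570 × 10^-3 − 8.025 × 10^-3 = 5.452 × 10^-4 mol
From the 1:2 ratio, n(CaCO3) = 1/2 × 5.452 × 10^-4 = 2.726 × 10^-4 mol
mass of CaCO3 = 2.726 × 10^-4 × 100.09 = 0.02728 g
% CaCO3 = 0.02728 / 0.04936 × 100 = 55.28 %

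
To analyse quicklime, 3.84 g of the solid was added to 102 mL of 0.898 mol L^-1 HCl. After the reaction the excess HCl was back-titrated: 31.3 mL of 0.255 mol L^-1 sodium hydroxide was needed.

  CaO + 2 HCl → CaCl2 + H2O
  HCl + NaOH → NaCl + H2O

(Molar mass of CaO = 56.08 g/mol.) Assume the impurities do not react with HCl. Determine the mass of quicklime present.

2.34 g

n(HCl) added = 0.102 × 0.898 = 0.0916 mol
n(NaOH) used in back-titration = 0.0313 × 0.255 = 7.98 × 10^-3 mol
n(HCl) left over = 7.98 × 10^-3 mol (1:1 ratio)
n(HCl) consumed by analyte = 0.0916 − 7.98 × 10^-3 = 0.0836 mol
From the 1:2 ratio, n(CaO) = 1/2 × 0.0836 = 0.0418 mol
mass of CaO = 0.0418 × 56.08 = 2.34 g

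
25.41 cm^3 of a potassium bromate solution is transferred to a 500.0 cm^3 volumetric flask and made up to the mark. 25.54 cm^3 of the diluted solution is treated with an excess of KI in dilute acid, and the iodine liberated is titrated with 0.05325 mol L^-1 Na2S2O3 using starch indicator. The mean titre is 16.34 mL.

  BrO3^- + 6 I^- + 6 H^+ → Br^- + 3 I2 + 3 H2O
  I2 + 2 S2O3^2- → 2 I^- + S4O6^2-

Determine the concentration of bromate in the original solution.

0.1117 mol/L

n(S2O3^2-) = 0.01634 × 0.05325 = 8.701 × 10^-4 mol
n(I2) = n(S2O3^2-)/2 = 4.351 × 10^-4 mol
From the 1:3 ratio, n(BrO3^-) in the aliquot = 1/3 × 4.351 × 10^-4 = 1.450 × 10^-4 mol
[BrO3^-]_dilute = 1.450 × 10^-4 / 0.02554 = 0.005678 mol/L
[BrO3^-]_original = 0.005678 × 500.0/25.41 = 0.1117 mol/L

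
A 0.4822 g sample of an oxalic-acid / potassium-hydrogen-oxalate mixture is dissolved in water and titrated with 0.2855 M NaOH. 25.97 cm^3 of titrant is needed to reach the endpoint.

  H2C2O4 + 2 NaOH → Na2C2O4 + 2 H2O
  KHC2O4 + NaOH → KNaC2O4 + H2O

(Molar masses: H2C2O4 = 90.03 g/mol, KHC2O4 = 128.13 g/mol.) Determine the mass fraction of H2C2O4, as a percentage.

52.54 %

n(NaOH) = 0.02597 × 0.2855 = 7.414 × 10^-3 mol
Let x = n(H2C2O4), y = n(KHC2O4).
Titrant: 2x + 1y = 7.414 × 10^-3;  mass: 90.03x + 128.13y = 0.4822
Solving, x = 2.814 × 10^-3 mol, y = 1.786 × 10^-3 mol
mass of H2C2O4 = 2.814 × 10^-3 × 90.03 = 0.2534 g
% H2C2O4 = 0.2534 / 0.4822 × 100 = 52.54 %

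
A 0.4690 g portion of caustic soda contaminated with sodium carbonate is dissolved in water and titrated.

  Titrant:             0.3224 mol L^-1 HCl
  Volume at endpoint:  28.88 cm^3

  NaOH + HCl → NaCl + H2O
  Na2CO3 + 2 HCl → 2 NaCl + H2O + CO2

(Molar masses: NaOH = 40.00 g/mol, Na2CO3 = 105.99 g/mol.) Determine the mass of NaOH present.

0.07520 g

n(HCl) = 0.02888 × 0.3224 = 9.311 × 10^-3 mol
Let x = n(NaOH), y = n(Na2CO3).
Titrant: 1x + 2y = 9.311 × 10^-3;  mass: 40.00x + 105.99y = 0.4690
Solving, x = 1.880 × 10^-3 mol, y = 3.715 × 10^-3 mol
mass of NaOH = 1.880 × 10^-3 × 40.00 = 0.07520 g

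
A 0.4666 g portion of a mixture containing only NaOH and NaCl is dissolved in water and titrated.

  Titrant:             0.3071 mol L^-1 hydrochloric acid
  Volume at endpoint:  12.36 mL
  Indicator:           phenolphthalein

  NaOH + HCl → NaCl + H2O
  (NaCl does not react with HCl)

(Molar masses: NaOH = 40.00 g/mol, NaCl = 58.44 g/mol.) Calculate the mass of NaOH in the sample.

n(HCl) = 0.01236 × 0.3071 = 3.796 × 10^-3 mol
Let x = n(NaOH), y = n(NaCl).
Titrant: 1x = 3.796 × 10^-3;  mass: 40.00x + 58.44y = 0.4666
Solving, x = 3.796 × 10^-3 mol, y = 5.386 × 10^-3 mol
mass of NaOH = 3.796 × 10^-3 × 40.00 = 0.1518 g

0.1518 g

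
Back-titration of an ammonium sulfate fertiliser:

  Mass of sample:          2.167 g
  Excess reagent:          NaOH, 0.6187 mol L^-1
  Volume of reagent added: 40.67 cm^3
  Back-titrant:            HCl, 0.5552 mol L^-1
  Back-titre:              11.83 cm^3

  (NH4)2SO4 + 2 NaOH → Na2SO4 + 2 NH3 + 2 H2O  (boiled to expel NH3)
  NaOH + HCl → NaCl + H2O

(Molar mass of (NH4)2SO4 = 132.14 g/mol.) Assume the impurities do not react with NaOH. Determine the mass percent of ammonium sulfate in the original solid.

56.69 %

n(NaOH) added = 0.04067 × 0.6187 = 0.02516 mol
n(HCl) used in back-titration = 0.01183 × 0.5552 = 6.568 × 10^-3 mol
n(NaOH) left over = 6.568 × 10^-3 mol (1:1 ratio)
n(NaOH) consumed by analyte = 0.02516 − 6.568 × 10^-3 = 0.01859 mol
From the 1:2 ratio, n((NH4)2SO4) = 1/2 × 0.01859 = 9.297 × 10^-3 mol
mass of (NH4)2SO4 = 9.297 × 10^-3 × 132.14 = 1.229 g
% (NH4)2SO4 = 1.229 / 2.167 × 100 = 56.69 %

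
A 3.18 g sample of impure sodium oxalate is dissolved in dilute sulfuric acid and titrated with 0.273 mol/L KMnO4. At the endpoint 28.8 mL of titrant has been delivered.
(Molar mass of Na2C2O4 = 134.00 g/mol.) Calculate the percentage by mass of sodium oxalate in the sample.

82.8 %

2 MnO4^- + 5 C2O4^2- + 16 H^+ → 2 Mn^2+ + 10 CO2 + 8 H2O
n(KMnO4) = 0.0288 L × 0.273 mol/L = 7.86 × 10^-3 mol
From the 5:2 ratio, n(Na2C2O4) = 5/2 × 7.86 × 10^-3 = 0.0197 mol
mass of Na2C2O4 = 0.0197 × 134.00 g/mol = 2.63 g
% Na2C2O4 = 2.63 / 3.18 × 100 = 82.8 %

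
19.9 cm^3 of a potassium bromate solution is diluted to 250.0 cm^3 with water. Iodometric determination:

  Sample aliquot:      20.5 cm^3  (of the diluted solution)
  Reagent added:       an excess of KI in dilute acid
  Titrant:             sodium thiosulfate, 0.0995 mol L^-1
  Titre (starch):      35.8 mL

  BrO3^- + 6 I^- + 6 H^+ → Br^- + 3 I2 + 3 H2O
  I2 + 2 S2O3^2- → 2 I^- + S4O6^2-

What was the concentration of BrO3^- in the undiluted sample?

0.364 mol/L

n(S2O3^2-) = 0.0358 × 0.0995 = 3.56 × 10^-3 mol
n(I2) = n(S2O3^2-)/2 = 1.78 × 10^-3 mol
From the 1:3 ratio, n(BrO3^-) in the aliquot = 1/3 × 1.78 × 10^-3 = 5.94 × 10^-4 mol
[BrO3^-]_dilute = 5.94 × 10^-4 / 0.0205 = 0.0290 mol/L
[BrO3^-]_original = 0.0290 × 250.0/19.9 = 0.364 mol/L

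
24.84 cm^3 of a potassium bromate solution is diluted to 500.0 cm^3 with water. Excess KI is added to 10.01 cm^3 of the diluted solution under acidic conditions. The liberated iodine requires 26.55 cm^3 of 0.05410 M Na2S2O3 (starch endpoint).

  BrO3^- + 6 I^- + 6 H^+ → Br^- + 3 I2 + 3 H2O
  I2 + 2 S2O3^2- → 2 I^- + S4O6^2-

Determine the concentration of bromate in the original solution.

n(S2O3^2-) = 0.02655 × 0.05410 = 1.436 × 10^-3 mol
n(I2) = n(S2O3^2-)/2 = 7.182 × 10^-4 mol
From the 1:3 ratio, n(BrO3^-) in the aliquot = 1/3 × 7.182 × 10^-4 = 2.394 × 10^-4 mol
[BrO3^-]_dilute = 2.394 × 10^-4 / 0.01001 = 0.02392 mol/L
[BrO3^-]_original = 0.02392 × 500.0/24.84 = 0.4814 mol/L

0.4814 M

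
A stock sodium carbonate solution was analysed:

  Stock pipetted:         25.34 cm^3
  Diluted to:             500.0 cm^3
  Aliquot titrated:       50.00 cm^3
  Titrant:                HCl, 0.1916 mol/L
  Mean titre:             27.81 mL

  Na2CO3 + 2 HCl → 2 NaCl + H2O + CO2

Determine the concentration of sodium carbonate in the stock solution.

n(HCl) = 0.02781 × 0.1916 = 5.328 × 10^-3 mol
From the 1:2 ratio, n(Na2CO3) in the aliquot = 1/2 × 5.328 × 10^-3 = 2.664 × 10^-3 mol
[Na2CO3]_dilute = 2.664 × 10^-3 / 0.05000 = 0.05328 mol/L
Dilution factor = 500.0 / 25.34 = 19.73
[Na2CO3]_stock = 0.05328 × 19.73 = 1.051 mol/L

1.051 mol/L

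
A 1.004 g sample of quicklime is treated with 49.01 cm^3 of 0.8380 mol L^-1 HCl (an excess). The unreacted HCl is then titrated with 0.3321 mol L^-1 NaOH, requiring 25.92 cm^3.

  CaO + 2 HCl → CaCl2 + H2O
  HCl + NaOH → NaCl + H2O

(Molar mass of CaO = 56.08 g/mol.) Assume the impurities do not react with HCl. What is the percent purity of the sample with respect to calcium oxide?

n(HCl) added = 0.04901 × 0.8380 = 0.04107 mol
n(NaOH) used in back-titration = 0.02592 × 0.3321 = 8.608 × 10^-3 mol
n(HCl) left over = 8.608 × 10^-3 mol (1:1 ratio)
n(HCl) consumed by analyte = 0.04107 − 8.608 × 10^-3 = 0.03246 mol
From the 1:2 ratio, n(CaO) = 1/2 × 0.03246 = 0.01623 mol
mass of CaO = 0.01623 × 56.08 = 0.9102 g
% CaO = 0.9102 / 1.004 × 100 = 90.66 %

90.66 %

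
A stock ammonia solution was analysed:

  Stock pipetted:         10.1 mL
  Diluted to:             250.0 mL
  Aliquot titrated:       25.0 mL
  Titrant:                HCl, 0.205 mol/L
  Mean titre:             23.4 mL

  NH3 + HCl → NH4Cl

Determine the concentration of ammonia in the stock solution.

n(HCl) = 0.0234 × 0.205 = 4.80 × 10^-3 mol
n(NH3) in the aliquot = 4.80 × 10^-3 mol (1:1 ratio)
[NH3]_dilute = 4.80 × 10^-3 / 0.0250 = 0.192 mol/L
Dilution factor = 250.0 / 10.1 = 24.75
[NH3]_stock = 0.192 × 24.75 = 4.75 mol/L

4.75 mol/L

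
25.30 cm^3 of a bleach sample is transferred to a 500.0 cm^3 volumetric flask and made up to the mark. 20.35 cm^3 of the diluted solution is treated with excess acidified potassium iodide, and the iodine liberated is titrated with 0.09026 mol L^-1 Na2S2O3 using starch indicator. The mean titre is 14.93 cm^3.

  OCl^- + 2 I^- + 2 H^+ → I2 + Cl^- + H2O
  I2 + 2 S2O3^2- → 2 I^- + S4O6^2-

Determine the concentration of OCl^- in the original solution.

0.6544 mol/L

n(S2O3^2-) = 0.01493 × 0.09026 = 1.348 × 10^-3 mol
n(I2) = n(S2O3^2-)/2 = 6.738 × 10^-4 mol
n(OCl^-) in the aliquot = 6.738 × 10^-4 mol (1:1 ratio)
[OCl^-]_dilute = 6.738 × 10^-4 / 0.02035 = 0.03311 mol/L
[OCl^-]_original = 0.03311 × 500.0/25.30 = 0.6544 mol/L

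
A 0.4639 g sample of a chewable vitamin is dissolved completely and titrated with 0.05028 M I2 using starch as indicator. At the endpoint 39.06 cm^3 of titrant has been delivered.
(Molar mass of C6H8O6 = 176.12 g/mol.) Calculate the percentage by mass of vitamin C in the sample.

74.56 %

C6H8O6 + I2 → C6H6O6 + 2 HI
n(I2) = 0.03906 L × 0.05028 mol/L = 1.964 × 10^-3 mol
n(C6H8O6) = 1.964 × 10^-3 mol (1:1 ratio)
mass of C6H8O6 = 1.964 × 10^-3 × 176.12 g/mol = 0.3459 g
% C6H8O6 = 0.3459 / 0.4639 × 100 = 74.56 %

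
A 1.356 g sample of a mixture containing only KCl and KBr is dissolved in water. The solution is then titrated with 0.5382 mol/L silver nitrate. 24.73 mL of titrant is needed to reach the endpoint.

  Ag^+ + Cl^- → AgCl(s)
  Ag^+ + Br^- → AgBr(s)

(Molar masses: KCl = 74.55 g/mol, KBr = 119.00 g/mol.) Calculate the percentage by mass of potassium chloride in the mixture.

n(AgNO3) = 0.02473 × 0.5382 = 0.01331 mol
Let x = n(KCl), y = n(KBr).
Titrant: 1x + 1y = 0.01331;  mass: 74.55x + 119.00y = 1.356
Solving, x = 5.126 × 10^-3 mol, y = 8.184 × 10^-3 mol
mass of KCl = 5.126 × 10^-3 × 74.55 = 0.3821 g
% KCl = 0.3821 / 1.356 × 100 = 28.18 %

28.18 %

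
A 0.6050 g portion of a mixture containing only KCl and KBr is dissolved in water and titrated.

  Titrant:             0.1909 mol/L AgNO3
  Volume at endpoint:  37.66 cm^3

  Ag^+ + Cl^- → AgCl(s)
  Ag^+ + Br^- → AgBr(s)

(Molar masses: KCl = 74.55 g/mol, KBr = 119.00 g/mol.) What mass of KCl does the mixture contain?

0.4202 g

n(AgNO3) = 0.03766 × 0.1909 = 7.189 × 10^-3 mol
Let x = n(KCl), y = n(KBr).
Titrant: 1x + 1y = 7.189 × 10^-3;  mass: 74.55x + 119.00y = 0.6050
Solving, x = 5.636 × 10^-3 mol, y = 1.553 × 10^-3 mol
mass of KCl = 5.636 × 10^-3 × 74.55 = 0.4202 g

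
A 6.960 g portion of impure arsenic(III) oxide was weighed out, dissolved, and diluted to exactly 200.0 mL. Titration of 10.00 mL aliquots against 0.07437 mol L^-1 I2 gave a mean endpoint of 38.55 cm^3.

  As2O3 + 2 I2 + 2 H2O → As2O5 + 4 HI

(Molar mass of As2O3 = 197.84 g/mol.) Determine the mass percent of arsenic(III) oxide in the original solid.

81.49 %

n(I2) per titration = 0.03855 × 0.07437 = 2.867 × 10^-3 mol
From the 1:2 ratio, n(As2O3) in each aliquot = 1/2 × 2.867 × 10^-3 = 1.433 × 10^-3 mol
n(As2O3) in the whole flask = 1.433 × 10^-3 × 200.0/10.00 = 0.02867 mol
mass of As2O3 = 0.02867 × 197.84 = 5.672 g
% As2O3 = 5.672 / 6.960 × 100 = 81.49 %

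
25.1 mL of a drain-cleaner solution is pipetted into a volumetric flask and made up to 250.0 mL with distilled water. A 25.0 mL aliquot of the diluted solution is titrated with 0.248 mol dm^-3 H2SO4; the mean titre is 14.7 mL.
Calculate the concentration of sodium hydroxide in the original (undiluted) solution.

2 NaOH + H2SO4 → Na2SO4 + 2 H2O
n(H2SO4) = 0.0147 × 0.248 = 3.65 × 10^-3 mol
From the 2:1 ratio, n(NaOH) in the aliquot = 2/1 × 3.65 × 10^-3 = 7.29 × 10^-3 mol
[NaOH]_dilute = 7.29 × 10^-3 / 0.0250 = 0.292 mol/L
Dilution factor = 250.0 / 25.1 = 9.960
[NaOH]_stock = 0.292 × 9.960 = 2.90 mol/L

2.90 mol/L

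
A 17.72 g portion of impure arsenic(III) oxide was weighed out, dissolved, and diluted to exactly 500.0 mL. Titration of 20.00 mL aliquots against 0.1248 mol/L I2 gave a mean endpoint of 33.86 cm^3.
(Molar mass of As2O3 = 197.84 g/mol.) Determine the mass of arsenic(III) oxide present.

10.45 g

As2O3 + 2 I2 + 2 H2O → As2O5 + 4 HI
n(I2) per titration = 0.03386 × 0.1248 = 4.226 × 10^-3 mol
From the 1:2 ratio, n(As2O3) in each aliquot = 1/2 × 4.226 × 10^-3 = 2.113 × 10^-3 mol
n(As2O3) in the whole flask = 2.113 × 10^-3 × 500.0/20.00 = 0.05282 mol
mass of As2O3 = 0.05282 × 197.84 = 10.45 g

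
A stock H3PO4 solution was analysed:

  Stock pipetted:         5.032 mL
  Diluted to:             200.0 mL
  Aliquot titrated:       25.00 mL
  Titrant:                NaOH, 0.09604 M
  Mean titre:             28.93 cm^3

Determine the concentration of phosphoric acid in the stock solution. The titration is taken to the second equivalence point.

2.209 M

H3PO4 + 2 NaOH → Na2HPO4 + 2 H2O
n(NaOH) = 0.02893 × 0.09604 = 2.778 × 10^-3 mol
From the 1:2 ratio, n(H3PO4) in the aliquot = 1/2 × 2.778 × 10^-3 = 1.389 × 10^-3 mol
[H3PO4]_dilute = 1.389 × 10^-3 / 0.02500 = 0.05557 mol/L
Dilution factor = 200.0 / 5.032 = 39.75
[H3PO4]_stock = 0.05557 × 39.75 = 2.209 mol/L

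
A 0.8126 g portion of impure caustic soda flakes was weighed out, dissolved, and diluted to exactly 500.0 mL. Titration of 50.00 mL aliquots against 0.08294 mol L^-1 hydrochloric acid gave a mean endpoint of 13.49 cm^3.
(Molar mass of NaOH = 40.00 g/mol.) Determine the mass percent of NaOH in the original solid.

55.08 %

NaOH + HCl → NaCl + H2O
n(HCl) per titration = 0.01349 × 0.08294 = 1.119 × 10^-3 mol
n(NaOH) in each aliquot = 1.119 × 10^-3 mol (1:1 ratio)
n(NaOH) in the whole flask = 1.119 × 10^-3 × 500.0/50.00 = 0.01119 mol
mass of NaOH = 0.01119 × 40.00 = 0.4475 g
% NaOH = 0.4475 / 0.8126 × 100 = 55.08 %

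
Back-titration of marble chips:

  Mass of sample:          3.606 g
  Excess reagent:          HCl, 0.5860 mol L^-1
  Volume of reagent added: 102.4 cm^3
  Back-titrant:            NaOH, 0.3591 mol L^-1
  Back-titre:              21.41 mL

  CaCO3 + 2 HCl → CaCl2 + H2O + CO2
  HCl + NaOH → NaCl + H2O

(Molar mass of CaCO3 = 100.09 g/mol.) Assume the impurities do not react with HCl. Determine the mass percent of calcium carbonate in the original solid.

n(HCl) added = 0.1024 × 0.5860 = 0.06001 mol
n(NaOH) used in back-titration = 0.02141 × 0.3591 = 7.688 × 10^-3 mol
n(HCl) left over = 7.688 × 10^-3 mol (1:1 ratio)
n(HCl) consumed by analyte = 0.06001 − 7.688 × 10^-3 = 0.05232 mol
From the 1:2 ratio, n(CaCO3) = 1/2 × 0.05232 = 0.02616 mol
mass of CaCO3 = 0.02616 × 100.09 = 2.618 g
% CaCO3 = 2.618 / 3.606 × 100 = 72.61 %

72.61 %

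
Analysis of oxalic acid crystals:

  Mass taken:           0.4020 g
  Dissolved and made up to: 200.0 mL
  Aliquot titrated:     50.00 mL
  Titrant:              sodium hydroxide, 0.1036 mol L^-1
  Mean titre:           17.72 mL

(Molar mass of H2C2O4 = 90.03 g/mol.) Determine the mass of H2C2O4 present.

H2C2O4 + 2 NaOH → Na2C2O4 + 2 H2O
n(NaOH) per titration = 0.01772 × 0.1036 = 1.836 × 10^-3 mol
From the 1:2 ratio, n(H2C2O4) in each aliquot = 1/2 × 1.836 × 10^-3 = 9.179 × 10^-4 mol
n(H2C2O4) in the whole flask = 9.179 × 10^-4 × 200.0/50.00 = 3.672 × 10^-3 mol
mass of H2C2O4 = 3.672 × 10^-3 × 90.03 = 0.3306 g

0.3306 g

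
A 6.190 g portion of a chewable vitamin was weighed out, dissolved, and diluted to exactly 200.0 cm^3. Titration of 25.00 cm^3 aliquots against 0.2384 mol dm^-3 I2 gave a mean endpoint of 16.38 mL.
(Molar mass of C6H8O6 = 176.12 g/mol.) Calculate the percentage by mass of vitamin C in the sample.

C6H8O6 + I2 → C6H6O6 + 2 HI
n(I2) per titration = 0.01638 × 0.2384 = 3.905 × 10^-3 mol
n(C6H8O6) in each aliquot = 3.905 × 10^-3 mol (1:1 ratio)
n(C6H8O6) in the whole flask = 3.905 × 10^-3 × 200.0/25.00 = 0.03124 mol
mass of C6H8O6 = 0.03124 × 176.12 = 5.502 g
% C6H8O6 = 5.502 / 6.190 × 100 = 88.88 %

88.88 %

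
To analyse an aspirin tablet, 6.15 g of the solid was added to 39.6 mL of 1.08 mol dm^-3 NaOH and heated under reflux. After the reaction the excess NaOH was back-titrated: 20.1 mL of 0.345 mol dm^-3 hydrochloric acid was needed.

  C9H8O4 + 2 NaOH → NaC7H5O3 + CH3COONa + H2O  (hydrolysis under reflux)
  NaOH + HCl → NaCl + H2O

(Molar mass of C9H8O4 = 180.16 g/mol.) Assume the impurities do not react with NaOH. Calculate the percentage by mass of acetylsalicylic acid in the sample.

n(NaOH) added = 0.0396 × 1.08 = 0.0428 mol
n(HCl) used in back-titration = 0.0201 × 0.345 = 6.93 × 10^-3 mol
n(NaOH) left over = 6.93 × 10^-3 mol (1:1 ratio)
n(NaOH) consumed by analyte = 0.0428 − 6.93 × 10^-3 = 0.0358 mol
From the 1:2 ratio, n(C9H8O4) = 1/2 × 0.0358 = 0.0179 mol
mass of C9H8O4 = 0.0179 × 180.16 = 3.23 g
% C9H8O4 = 3.23 / 6.15 × 100 = 52.5 %

52.5 %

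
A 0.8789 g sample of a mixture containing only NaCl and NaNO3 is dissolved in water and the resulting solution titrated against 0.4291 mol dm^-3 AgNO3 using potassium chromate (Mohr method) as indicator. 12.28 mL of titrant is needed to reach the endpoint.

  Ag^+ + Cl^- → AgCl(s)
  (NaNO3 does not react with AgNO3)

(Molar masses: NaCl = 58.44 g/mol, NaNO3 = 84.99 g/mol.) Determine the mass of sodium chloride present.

0.3079 g

n(AgNO3) = 0.01228 × 0.4291 = 5.269 × 10^-3 mol
Let x = n(NaCl), y = n(NaNO3).
Titrant: 1x = 5.269 × 10^-3;  mass: 58.44x + 84.99y = 0.8789
Solving, x = 5.269 × 10^-3 mol, y = 6.718 × 10^-3 mol
mass of NaCl = 5.269 × 10^-3 × 58.44 = 0.3079 g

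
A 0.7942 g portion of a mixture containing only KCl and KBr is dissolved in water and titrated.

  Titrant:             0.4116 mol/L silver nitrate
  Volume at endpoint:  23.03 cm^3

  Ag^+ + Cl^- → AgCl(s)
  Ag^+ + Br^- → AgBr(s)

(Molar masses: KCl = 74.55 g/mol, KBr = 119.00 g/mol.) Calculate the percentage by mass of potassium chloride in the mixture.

n(AgNO3) = 0.02303 × 0.4116 = 9.479 × 10^-3 mol
Let x = n(KCl), y = n(KBr).
Titrant: 1x + 1y = 9.479 × 10^-3;  mass: 74.55x + 119.00y = 0.7942
Solving, x = 7.510 × 10^-3 mol, y = 1.969 × 10^-3 mol
mass of KCl = 7.510 × 10^-3 × 74.55 = 0.5599 g
% KCl = 0.5599 / 0.7942 × 100 = 70.49 %

70.49 %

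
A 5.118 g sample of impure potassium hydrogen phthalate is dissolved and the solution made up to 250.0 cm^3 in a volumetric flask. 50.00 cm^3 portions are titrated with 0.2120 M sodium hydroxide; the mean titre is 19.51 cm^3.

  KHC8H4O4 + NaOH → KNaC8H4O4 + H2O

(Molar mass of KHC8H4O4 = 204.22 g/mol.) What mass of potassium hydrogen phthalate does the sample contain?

n(NaOH) per titration = 0.01951 × 0.2120 = 4.136 × 10^-3 mol
n(KHC8H4O4) in each aliquot = 4.136 × 10^-3 mol (1:1 ratio)
n(KHC8H4O4) in the whole flask = 4.136 × 10^-3 × 250.0/50.00 = 0.02068 mol
mass of KHC8H4O4 = 0.02068 × 204.22 = 4.223 g

4.223 g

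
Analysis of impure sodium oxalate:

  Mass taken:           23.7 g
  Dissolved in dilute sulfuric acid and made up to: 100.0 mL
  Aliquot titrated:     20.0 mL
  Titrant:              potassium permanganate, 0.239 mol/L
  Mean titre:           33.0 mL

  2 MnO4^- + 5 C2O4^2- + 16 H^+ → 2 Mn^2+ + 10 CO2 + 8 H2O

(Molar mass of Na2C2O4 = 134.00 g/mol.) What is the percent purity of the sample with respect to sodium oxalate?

n(KMnO4) per titration = 0.0330 × 0.239 = 7.89 × 10^-3 mol
From the 5:2 ratio, n(Na2C2O4) in each aliquot = 5/2 × 7.89 × 10^-3 = 0.0197 mol
n(Na2C2O4) in the whole flask = 0.0197 × 100.0/20.0 = 0.0986 mol
mass of Na2C2O4 = 0.0986 × 134.00 = 13.2 g
% Na2C2O4 = 13.2 / 23.7 × 100 = 55.7 %

55.7 %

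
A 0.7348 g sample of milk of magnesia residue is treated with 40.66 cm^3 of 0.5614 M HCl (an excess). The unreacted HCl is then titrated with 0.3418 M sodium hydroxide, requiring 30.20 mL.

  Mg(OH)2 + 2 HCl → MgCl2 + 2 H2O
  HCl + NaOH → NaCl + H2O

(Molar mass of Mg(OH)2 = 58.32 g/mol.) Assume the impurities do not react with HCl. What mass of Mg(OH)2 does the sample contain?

n(HCl) added = 0.04066 × 0.5614 = 0.02283 mol
n(NaOH) used in back-titration = 0.03020 × 0.3418 = 0.01032 mol
n(HCl) left over = 0.01032 mol (1:1 ratio)
n(HCl) consumed by analyte = 0.02283 − 0.01032 = 0.01250 mol
From the 1:2 ratio, n(Mg(OH)2) = 1/2 × 0.01250 = 6.252 × 10^-3 mol
mass of Mg(OH)2 = 6.252 × 10^-3 × 58.32 = 0.3646 g

0.3646 g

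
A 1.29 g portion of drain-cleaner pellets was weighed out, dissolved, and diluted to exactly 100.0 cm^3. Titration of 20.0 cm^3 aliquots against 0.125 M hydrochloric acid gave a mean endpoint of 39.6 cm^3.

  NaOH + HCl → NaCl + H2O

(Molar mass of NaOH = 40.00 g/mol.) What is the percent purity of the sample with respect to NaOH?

76.7 %

n(HCl) per titration = 0.0396 × 0.125 = 4.95 × 10^-3 mol
n(NaOH) in each aliquot = 4.95 × 10^-3 mol (1:1 ratio)
n(NaOH) in the whole flask = 4.95 × 10^-3 × 100.0/20.0 = 0.0248 mol
mass of NaOH = 0.0248 × 40.00 = 0.990 g
% NaOH = 0.990 / 1.29 × 100 = 76.7 %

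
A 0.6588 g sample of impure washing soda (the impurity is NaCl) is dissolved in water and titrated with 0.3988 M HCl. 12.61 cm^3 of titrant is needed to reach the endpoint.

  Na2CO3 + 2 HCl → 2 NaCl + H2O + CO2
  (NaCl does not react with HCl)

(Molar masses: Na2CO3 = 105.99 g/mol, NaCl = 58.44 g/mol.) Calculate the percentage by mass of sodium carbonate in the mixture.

40.45 %

n(HCl) = 0.01261 × 0.3988 = 5.029 × 10^-3 mol
Let x = n(Na2CO3), y = n(NaCl).
Titrant: 2x = 5.029 × 10^-3;  mass: 105.99x + 58.44y = 0.6588
Solving, x = 2.514 × 10^-3 mol, y = 6.713 × 10^-3 mol
mass of Na2CO3 = 2.514 × 10^-3 × 105.99 = 0.2665 g
% Na2CO3 = 0.2665 / 0.6588 × 100 = 40.45 %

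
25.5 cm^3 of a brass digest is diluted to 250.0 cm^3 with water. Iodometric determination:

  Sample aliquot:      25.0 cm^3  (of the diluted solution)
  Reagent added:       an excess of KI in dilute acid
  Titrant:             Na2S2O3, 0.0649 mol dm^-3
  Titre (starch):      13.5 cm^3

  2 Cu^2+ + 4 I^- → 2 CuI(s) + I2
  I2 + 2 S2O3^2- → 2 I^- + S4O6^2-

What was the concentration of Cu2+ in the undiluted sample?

n(S2O3^2-) = 0.0135 × 0.0649 = 8.76 × 10^-4 mol
n(I2) = n(S2O3^2-)/2 = 4.38 × 10^-4 mol
From the 2:1 ratio, n(Cu2+) in the aliquot = 2/1 × 4.38 × 10^-4 = 8.76 × 10^-4 mol
[Cu2+]_dilute = 8.76 × 10^-4 / 0.0250 = 0.0350 mol/L
[Cu2+]_original = 0.0350 × 250.0/25.5 = 0.344 mol/L

0.344 mol/L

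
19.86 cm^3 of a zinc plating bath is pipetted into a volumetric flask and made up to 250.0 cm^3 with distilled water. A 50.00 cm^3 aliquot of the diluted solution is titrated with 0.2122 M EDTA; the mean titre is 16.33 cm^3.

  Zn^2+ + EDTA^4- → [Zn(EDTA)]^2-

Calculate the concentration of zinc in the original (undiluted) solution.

n(EDTA) = 0.01633 × 0.2122 = 3.465 × 10^-3 mol
n(Zn2+) in the aliquot = 3.465 × 10^-3 mol (1:1 ratio)
[Zn2+]_dilute = 3.465 × 10^-3 / 0.05000 = 0.06930 mol/L
Dilution factor = 250.0 / 19.86 = 12.59
[Zn2+]_stock = 0.06930 × 12.59 = 0.8724 mol/L

0.8724 M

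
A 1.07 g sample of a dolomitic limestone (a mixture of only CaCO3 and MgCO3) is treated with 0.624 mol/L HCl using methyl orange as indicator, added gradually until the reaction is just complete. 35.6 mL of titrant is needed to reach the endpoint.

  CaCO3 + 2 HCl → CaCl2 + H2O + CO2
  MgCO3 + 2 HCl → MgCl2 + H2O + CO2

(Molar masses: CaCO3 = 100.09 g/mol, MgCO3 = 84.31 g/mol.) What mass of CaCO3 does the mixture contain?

0.847 g

n(HCl) = 0.0356 × 0.624 = 0.0222 mol
Let x = n(CaCO3), y = n(MgCO3).
Titrant: 2x + 2y = 0.0222;  mass: 100.09x + 84.31y = 1.07
Solving, x = 8.46 × 10^-3 mol, y = 2.64 × 10^-3 mol
mass of CaCO3 = 8.46 × 10^-3 × 100.09 = 0.847 g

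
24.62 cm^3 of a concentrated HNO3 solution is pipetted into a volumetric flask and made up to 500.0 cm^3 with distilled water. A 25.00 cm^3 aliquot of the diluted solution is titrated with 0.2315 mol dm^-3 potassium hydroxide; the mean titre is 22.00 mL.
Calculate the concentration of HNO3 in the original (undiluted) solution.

4.137 mol/L

HNO3 + KOH → KNO3 + H2O
n(KOH) = 0.02200 × 0.2315 = 5.093 × 10^-3 mol
n(HNO3) in the aliquot = 5.093 × 10^-3 mol (1:1 ratio)
[HNO3]_dilute = 5.093 × 10^-3 / 0.02500 = 0.2037 mol/L
Dilution factor = 500.0 / 24.62 = 20.31
[HNO3]_stock = 0.2037 × 20.31 = 4.137 mol/L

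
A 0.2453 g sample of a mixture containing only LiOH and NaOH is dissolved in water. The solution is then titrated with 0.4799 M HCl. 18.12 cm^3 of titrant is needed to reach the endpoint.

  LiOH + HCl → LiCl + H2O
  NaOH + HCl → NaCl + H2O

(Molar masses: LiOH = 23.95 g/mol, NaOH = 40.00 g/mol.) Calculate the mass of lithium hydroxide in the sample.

n(HCl) = 0.01812 × 0.4799 = 8.696 × 10^-3 mol
Let x = n(LiOH), y = n(NaOH).
Titrant: 1x + 1y = 8.696 × 10^-3;  mass: 23.95x + 40.00y = 0.2453
Solving, x = 6.388 × 10^-3 mol, y = 2.308 × 10^-3 mol
mass of LiOH = 6.388 × 10^-3 × 23.95 = 0.1530 g

0.1530 g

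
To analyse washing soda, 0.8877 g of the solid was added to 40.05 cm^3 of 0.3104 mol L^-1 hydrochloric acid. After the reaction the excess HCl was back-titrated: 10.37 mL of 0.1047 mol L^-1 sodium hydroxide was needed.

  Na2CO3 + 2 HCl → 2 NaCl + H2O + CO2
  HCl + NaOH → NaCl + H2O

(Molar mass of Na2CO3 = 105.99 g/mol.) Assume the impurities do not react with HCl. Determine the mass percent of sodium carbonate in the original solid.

n(HCl) added = 0.04005 × 0.3104 = 0.01243 mol
n(NaOH) used in back-titration = 0.01037 × 0.1047 = 1.086 × 10^-3 mol
n(HCl) left over = 1.086 × 10^-3 mol (1:1 ratio)
n(HCl) consumed by analyte = 0.01243 − 1.086 × 10^-3 = 0.01135 mol
From the 1:2 ratio, n(Na2CO3) = 1/2 × 0.01135 = 5.673 × 10^-3 mol
mass of Na2CO3 = 5.673 × 10^-3 × 105.99 = 0.6013 g
% Na2CO3 = 0.6013 / 0.8877 × 100 = 67.73 %

67.73 %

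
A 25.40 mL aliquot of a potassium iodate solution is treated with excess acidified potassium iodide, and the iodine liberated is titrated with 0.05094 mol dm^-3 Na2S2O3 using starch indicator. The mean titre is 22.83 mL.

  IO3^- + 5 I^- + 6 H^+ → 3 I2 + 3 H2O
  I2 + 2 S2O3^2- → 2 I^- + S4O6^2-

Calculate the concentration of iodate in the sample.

n(S2O3^2-) = 0.02283 × 0.05094 = 1.163 × 10^-3 mol
n(I2) = n(S2O3^2-)/2 = 5.815 × 10^-4 mol
From the 1:3 ratio, n(IO3^-) in the aliquot = 1/3 × 5.815 × 10^-4 = 1.938 × 10^-4 mol
[IO3^-] = 1.938 × 10^-4 / 0.02540 = 0.007631 mol/L

0.007631 mol/L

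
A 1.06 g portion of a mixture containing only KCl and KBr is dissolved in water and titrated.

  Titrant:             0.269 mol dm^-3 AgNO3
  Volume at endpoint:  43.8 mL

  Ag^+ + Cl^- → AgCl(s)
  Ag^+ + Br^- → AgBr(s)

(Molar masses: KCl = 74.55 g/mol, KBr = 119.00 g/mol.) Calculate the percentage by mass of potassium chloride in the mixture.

n(AgNO3) = 0.0438 × 0.269 = 0.0118 mol
Let x = n(KCl), y = n(KBr).
Titrant: 1x + 1y = 0.0118;  mass: 74.55x + 119.00y = 1.06
Solving, x = 7.70 × 10^-3 mol, y = 4.09 × 10^-3 mol
mass of KCl = 7.70 × 10^-3 × 74.55 = 0.574 g
% KCl = 0.574 / 1.06 × 100 = 54.1 %

54.1 %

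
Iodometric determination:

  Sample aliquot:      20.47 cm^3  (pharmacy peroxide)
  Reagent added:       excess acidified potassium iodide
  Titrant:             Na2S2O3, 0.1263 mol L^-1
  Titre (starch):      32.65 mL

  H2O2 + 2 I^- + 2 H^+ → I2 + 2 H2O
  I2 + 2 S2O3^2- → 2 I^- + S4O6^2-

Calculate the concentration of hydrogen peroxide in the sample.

n(S2O3^2-) = 0.03265 × 0.1263 = 4.124 × 10^-3 mol
n(I2) = n(S2O3^2-)/2 = 2.062 × 10^-3 mol
n(H2O2) in the aliquot = 2.062 × 10^-3 mol (1:1 ratio)
[H2O2] = 2.062 × 10^-3 / 0.02047 = 0.1007 mol/L

0.1007 mol/L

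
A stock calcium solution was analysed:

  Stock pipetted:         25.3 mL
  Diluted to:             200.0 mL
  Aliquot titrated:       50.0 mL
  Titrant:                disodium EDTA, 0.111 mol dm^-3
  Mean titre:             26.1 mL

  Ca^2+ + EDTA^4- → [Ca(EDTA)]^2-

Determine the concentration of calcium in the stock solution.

n(EDTA) = 0.0261 × 0.111 = 2.90 × 10^-3 mol
n(Ca2+) in the aliquot = 2.90 × 10^-3 mol (1:1 ratio)
[Ca2+]_dilute = 2.90 × 10^-3 / 0.0500 = 0.0579 mol/L
Dilution factor = 200.0 / 25.3 = 7.905
[Ca2+]_stock = 0.0579 × 7.905 = 0.458 mol/L

0.458 mol/L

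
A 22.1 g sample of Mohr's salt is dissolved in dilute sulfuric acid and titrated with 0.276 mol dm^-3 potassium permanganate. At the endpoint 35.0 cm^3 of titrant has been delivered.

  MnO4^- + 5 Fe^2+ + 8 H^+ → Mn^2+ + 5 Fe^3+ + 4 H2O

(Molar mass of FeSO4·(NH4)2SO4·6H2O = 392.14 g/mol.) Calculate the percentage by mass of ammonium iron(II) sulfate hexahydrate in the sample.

85.7 %

n(KMnO4) = 0.0350 L × 0.276 mol/L = 9.66 × 10^-3 mol
From the 5:1 ratio, n(FeSO4·(NH4)2SO4·6H2O) = 5/1 × 9.66 × 10^-3 = 0.0483 mol
mass of FeSO4·(NH4)2SO4·6H2O = 0.0483 × 392.14 g/mol = 18.9 g
% FeSO4·(NH4)2SO4·6H2O = 18.9 / 22.1 × 100 = 85.7 %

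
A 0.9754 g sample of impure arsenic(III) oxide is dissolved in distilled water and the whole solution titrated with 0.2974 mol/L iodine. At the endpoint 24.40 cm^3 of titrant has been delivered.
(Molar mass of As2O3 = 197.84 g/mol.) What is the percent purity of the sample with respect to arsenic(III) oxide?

73.59 %

As2O3 + 2 I2 + 2 H2O → As2O5 + 4 HI
n(I2) = 0.02440 L × 0.2974 mol/L = 7.257 × 10^-3 mol
From the 1:2 ratio, n(As2O3) = 1/2 × 7.257 × 10^-3 = 3.628 × 10^-3 mol
mass of As2O3 = 3.628 × 10^-3 × 197.84 g/mol = 0.7178 g
% As2O3 = 0.7178 / 0.9754 × 100 = 73.59 %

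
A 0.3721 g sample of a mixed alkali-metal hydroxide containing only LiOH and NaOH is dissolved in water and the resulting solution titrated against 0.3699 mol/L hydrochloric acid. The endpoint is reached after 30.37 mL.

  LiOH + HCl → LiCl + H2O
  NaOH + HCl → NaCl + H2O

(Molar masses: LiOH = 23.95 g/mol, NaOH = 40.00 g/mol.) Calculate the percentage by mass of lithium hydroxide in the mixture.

30.98 %

n(HCl) = 0.03037 × 0.3699 = 0.01123 mol
Let x = n(LiOH), y = n(NaOH).
Titrant: 1x + 1y = 0.01123;  mass: 23.95x + 40.00y = 0.3721
Solving, x = 4.813 × 10^-3 mol, y = 6.420 × 10^-3 mol
mass of LiOH = 4.813 × 10^-3 × 23.95 = 0.1153 g
% LiOH = 0.1153 / 0.3721 × 100 = 30.98 %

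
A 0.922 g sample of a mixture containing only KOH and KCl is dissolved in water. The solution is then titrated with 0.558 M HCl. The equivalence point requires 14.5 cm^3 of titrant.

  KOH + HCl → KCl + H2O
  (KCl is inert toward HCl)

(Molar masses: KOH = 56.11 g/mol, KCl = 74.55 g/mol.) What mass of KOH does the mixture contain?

0.454 g

n(HCl) = 0.0145 × 0.558 = 8.09 × 10^-3 mol
Let x = n(KOH), y = n(KCl).
Titrant: 1x = 8.09 × 10^-3;  mass: 56.11x + 74.55y = 0.922
Solving, x = 8.09 × 10^-3 mol, y = 6.28 × 10^-3 mol
mass of KOH = 8.09 × 10^-3 × 56.11 = 0.454 g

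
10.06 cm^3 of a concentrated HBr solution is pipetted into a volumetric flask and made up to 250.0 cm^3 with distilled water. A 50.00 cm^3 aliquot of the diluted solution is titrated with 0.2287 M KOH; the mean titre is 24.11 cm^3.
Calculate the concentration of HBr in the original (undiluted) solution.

HBr + KOH → KBr + H2O
n(KOH) = 0.02411 × 0.2287 = 5.514 × 10^-3 mol
n(HBr) in the aliquot = 5.514 × 10^-3 mol (1:1 ratio)
[HBr]_dilute = 5.514 × 10^-3 / 0.05000 = 0.1103 mol/L
Dilution factor = 250.0 / 10.06 = 24.85
[HBr]_stock = 0.1103 × 24.85 = 2.741 mol/L

2.741 M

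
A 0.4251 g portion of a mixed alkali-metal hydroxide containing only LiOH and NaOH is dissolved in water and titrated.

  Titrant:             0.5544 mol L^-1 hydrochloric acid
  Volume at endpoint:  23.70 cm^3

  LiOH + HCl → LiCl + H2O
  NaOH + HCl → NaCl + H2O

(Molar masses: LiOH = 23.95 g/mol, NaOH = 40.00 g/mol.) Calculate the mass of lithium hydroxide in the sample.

0.1499 g

n(HCl) = 0.02370 × 0.5544 = 0.01314 mol
Let x = n(LiOH), y = n(NaOH).
Titrant: 1x + 1y = 0.01314;  mass: 23.95x + 40.00y = 0.4251
Solving, x = 6.260 × 10^-3 mol, y = 6.879 × 10^-3 mol
mass of LiOH = 6.260 × 10^-3 × 23.95 = 0.1499 g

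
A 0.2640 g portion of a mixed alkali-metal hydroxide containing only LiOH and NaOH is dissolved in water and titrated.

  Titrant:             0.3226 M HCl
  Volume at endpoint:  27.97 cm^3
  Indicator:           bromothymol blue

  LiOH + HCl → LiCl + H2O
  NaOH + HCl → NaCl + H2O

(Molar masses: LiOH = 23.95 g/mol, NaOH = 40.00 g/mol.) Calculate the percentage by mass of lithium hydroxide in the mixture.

54.79 %

n(HCl) = 0.02797 × 0.3226 = 9.023 × 10^-3 mol
Let x = n(LiOH), y = n(NaOH).
Titrant: 1x + 1y = 9.023 × 10^-3;  mass: 23.95x + 40.00y = 0.2640
Solving, x = 6.039 × 10^-3 mol, y = 2.984 × 10^-3 mol
mass of LiOH = 6.039 × 10^-3 × 23.95 = 0.1446 g
% LiOH = 0.1446 / 0.2640 × 100 = 54.79 %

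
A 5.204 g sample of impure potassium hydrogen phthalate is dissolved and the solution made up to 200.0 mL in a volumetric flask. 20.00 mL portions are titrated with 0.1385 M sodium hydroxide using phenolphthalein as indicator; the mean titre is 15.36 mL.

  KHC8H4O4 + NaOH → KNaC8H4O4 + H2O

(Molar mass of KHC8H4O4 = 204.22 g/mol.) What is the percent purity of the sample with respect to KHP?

n(NaOH) per titration = 0.01536 × 0.1385 = 2.127 × 10^-3 mol
n(KHC8H4O4) in each aliquot = 2.127 × 10^-3 mol (1:1 ratio)
n(KHC8H4O4) in the whole flask = 2.127 × 10^-3 × 200.0/20.00 = 0.02127 mol
mass of KHC8H4O4 = 0.02127 × 204.22 = 4.344 g
% KHC8H4O4 = 4.344 / 5.204 × 100 = 83.48 %

83.48 %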